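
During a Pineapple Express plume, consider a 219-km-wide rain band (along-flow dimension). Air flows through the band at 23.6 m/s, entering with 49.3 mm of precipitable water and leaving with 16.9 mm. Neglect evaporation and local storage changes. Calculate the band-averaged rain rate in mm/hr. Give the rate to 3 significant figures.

R ≈ 12.6 mm/hr

Column moisture flux per unit crosswind length is F = V × PW.
Inflow: F_in = 23.6 × 49.3 = 1163.48 mm·m/s
Outflow: F_out = 23.6 × 16.9 = 398.84 mm·m/s
Steady-state rate R = (F_in − F_out)/L = (1163.48 − 398.84) / 219000 m = 3.492e-03 mm/s.
R = 3.492e-03 × 3600 = 12.6 mm/hr.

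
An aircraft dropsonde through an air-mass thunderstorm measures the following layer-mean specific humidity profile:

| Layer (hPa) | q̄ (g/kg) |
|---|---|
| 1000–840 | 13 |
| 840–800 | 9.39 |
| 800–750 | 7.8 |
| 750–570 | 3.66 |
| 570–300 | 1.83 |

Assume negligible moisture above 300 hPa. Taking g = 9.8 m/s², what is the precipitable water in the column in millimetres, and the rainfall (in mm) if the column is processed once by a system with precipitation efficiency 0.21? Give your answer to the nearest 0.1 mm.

PW ≈ 40.8 mm; rainfall ≈ 8.6 mm

Precipitable water is the column-integrated vapour mass per unit area: PW = (1/g) Σ q̄ Δp, with q in kg/kg and Δp in Pa (1 kg/m² of water = 1 mm).
Layer 1000–840 hPa: Δp = 160 hPa = 16000 Pa, q̄ = 0.013 kg/kg → 0.013 × 16000 / 9.8 = 21.22 mm
Layer 840–800 hPa: Δp = 40 hPa = 4000 Pa, q̄ = 0.00939 kg/kg → 0.00939 × 4000 / 9.8 = 3.83 mm
Layer 800–750 hPa: Δp = 50 hPa = 5000 Pa, q̄ = 0.0078 kg/kg → 0.0078 × 5000 / 9.8 = 3.98 mm
Layer 750–570 hPa: Δp = 180 hPa = 18000 Pa, q̄ = 0.00366 kg/kg → 0.00366 × 18000 / 9.8 = 6.72 mm
Layer 570–300 hPa: Δp = 270 hPa = 27000 Pa, q̄ = 0.00183 kg/kg → 0.00183 × 27000 / 9.8 = 5.04 mm
PW = 21.22 + 3.83 + 3.98 + 6.72 + 5.04 = 40.79 ≈ 40.8 mm.
Rainfall = ε × PW = 0.21 × 40.8 = 8.6 mm.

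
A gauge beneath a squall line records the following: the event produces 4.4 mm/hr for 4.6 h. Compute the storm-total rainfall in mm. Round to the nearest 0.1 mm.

Total = Σ Rᵢ Δtᵢ = 4.4 × 4.6
      = 20.24 = 20.2 mm.

total ≈ 20.2 mm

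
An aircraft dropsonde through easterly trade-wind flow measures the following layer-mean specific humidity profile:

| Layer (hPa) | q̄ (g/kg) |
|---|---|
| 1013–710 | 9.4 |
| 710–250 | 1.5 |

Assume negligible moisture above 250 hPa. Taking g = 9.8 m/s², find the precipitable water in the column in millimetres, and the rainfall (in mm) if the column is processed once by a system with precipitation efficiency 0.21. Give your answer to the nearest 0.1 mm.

PW ≈ 36.1 mm; rainfall ≈ 7.6 mm

Precipitable water is the column-integrated vapour mass per unit area: PW = (1/g) Σ q̄ Δp, with q in kg/kg and Δp in Pa (1 kg/m² of water = 1 mm).
Layer 1013–710 hPa: Δp = 303 hPa = 30300 Pa, q̄ = 0.0094 kg/kg → 0.0094 × 30300 / 9.8 = 29.06 mm
Layer 710–250 hPa: Δp = 460 hPa = 46000 Pa, q̄ = 0.0015 kg/kg → 0.0015 × 46000 / 9.8 = 7.04 mm
PW = 29.06 + 7.04 = 36.10 ≈ 36.1 mm.
Rainfall = ε × PW = 0.21 × 36.1 = 7.6 mm.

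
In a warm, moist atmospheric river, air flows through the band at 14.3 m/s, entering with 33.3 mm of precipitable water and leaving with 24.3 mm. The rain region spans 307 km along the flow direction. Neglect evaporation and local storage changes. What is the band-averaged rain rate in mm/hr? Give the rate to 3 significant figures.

Column moisture flux per unit crosswind length is F = V × PW.
Inflow: F_in = 14.3 × 33.3 = 476.19 mm·m/s
Outflow: F_out = 14.3 × 24.3 = 347.49 mm·m/s
Steady-state rate R = (F_in − F_out)/L = (476.19 − 347.49) / 307000 m = 4.192e-04 mm/s.
R = 4.192e-04 × 3600 = 1.51 mm/hr.

R ≈ 1.51 mm/hr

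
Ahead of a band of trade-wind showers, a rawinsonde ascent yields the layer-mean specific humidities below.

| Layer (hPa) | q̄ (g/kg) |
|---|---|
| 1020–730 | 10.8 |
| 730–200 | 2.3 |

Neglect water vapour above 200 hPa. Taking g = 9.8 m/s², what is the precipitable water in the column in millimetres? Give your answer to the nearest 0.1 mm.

PW ≈ 44.4 mm

Precipitable water is the column-integrated vapour mass per unit area: PW = (1/g) Σ q̄ Δp, with q in kg/kg and Δp in Pa (1 kg/m² of water = 1 mm).
Layer 1020–730 hPa: Δp = 290 hPa = 29000 Pa, q̄ = 0.0108 kg/kg → 0.0108 × 29000 / 9.8 = 31.96 mm
Layer 730–200 hPa: Δp = 530 hPa = 53000 Pa, q̄ = 0.0023 kg/kg → 0.0023 × 53000 / 9.8 = 12.44 mm
PW = 31.96 + 12.44 = 44.40 ≈ 44.4 mm.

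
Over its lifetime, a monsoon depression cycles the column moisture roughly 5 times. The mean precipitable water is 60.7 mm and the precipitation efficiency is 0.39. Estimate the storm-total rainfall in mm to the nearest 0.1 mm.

rainfall ≈ 118.4 mm

Each cycle deposits ε × PW = 0.39 × 60.7 = 23.673 mm.
Over 5 cycles: 5 × 23.673 = 118.4 mm.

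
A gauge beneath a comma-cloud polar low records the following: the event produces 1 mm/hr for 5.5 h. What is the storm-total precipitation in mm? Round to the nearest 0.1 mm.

Total = Σ Rᵢ Δtᵢ = 1 × 5.5
      = 5.5 = 5.5 mm.

total ≈ 5.5 mm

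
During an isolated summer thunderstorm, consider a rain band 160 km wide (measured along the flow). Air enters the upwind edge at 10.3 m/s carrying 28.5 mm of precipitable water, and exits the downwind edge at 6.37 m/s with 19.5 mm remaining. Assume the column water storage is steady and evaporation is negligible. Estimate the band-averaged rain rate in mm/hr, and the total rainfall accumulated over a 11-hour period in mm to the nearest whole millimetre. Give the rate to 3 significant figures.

Column moisture flux per unit crosswind length is F = V × PW.
Inflow: F_in = 10.3 × 28.5 = 293.55 mm·m/s
Outflow: F_out = 6.37 × 19.5 = 124.215 mm·m/s
Steady-state rate R = (F_in − F_out)/L = (293.55 − 124.215) / 160000 m = 1.058e-03 mm/s.
R = 1.058e-03 × 3600 = 3.81 mm/hr.
Over 11 h: total = 3.81 × 11 = 41.91 ≈ 42 mm.

R ≈ 3.81 mm/hr; total ≈ 42 mm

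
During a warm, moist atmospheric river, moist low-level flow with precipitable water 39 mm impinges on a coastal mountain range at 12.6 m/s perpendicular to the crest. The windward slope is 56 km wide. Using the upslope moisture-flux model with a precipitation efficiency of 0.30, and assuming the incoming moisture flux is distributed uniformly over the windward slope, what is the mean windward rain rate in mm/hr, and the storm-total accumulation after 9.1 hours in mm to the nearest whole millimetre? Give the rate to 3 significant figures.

Incoming column moisture flux per unit ridge length: F = V × PW = 12.6 × 39 = 491.4 mm·m/s.
Spread over the 56 km slope with efficiency ε = 0.30: R = ε·F/W = 0.30 × 491.4 / 56000 m = 2.632e-03 mm/s.
R = 2.632e-03 × 3600 = 9.48 mm/hr.
Over 9.1 h: total = 9.48 × 9.1 = 86.268 ≈ 86 mm.

R ≈ 9.48 mm/hr; total ≈ 86 mm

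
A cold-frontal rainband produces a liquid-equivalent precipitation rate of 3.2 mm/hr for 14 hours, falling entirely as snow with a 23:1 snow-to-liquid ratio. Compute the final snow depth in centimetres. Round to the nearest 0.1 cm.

Liquid-equivalent depth = 3.2 × 14 = 44.8 mm.
Snow depth = 44.8 mm × 23 = 1030.4 mm = 103.0 cm.

snow depth ≈ 103.0 cm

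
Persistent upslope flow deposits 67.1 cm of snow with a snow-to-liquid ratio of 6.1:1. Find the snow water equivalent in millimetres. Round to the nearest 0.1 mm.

SWE = snow depth / ratio = 67.1 cm / 6.1 = 11.000 cm = 110.0 mm.

SWE ≈ 110.0 mm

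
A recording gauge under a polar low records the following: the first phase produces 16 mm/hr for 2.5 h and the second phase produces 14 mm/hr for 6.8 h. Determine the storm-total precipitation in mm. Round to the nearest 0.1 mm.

total ≈ 135.2 mm

Total = Σ Rᵢ Δtᵢ = 16 × 2.5 + 14 × 6.8
      = 40 + 95.2 = 135.2 mm.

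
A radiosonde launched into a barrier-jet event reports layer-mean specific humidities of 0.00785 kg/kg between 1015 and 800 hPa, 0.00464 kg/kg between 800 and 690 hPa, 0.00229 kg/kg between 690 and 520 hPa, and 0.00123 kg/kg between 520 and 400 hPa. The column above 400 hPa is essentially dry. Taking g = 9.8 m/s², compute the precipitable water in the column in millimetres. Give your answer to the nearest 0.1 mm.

Precipitable water is the column-integrated vapour mass per unit area: PW = (1/g) Σ q̄ Δp, with q in kg/kg and Δp in Pa (1 kg/m² of water = 1 mm).
Layer 1015–800 hPa: Δp = 215 hPa = 21500 Pa, q̄ = 0.00785 kg/kg → 0.00785 × 21500 / 9.8 = 17.22 mm
Layer 800–690 hPa: Δp = 110 hPa = 11000 Pa, q̄ = 0.00464 kg/kg → 0.00464 × 11000 / 9.8 = 5.21 mm
Layer 690–520 hPa: Δp = 170 hPa = 17000 Pa, q̄ = 0.00229 kg/kg → 0.00229 × 17000 / 9.8 = 3.97 mm
Layer 520–400 hPa: Δp = 120 hPa = 12000 Pa, q̄ = 0.00123 kg/kg → 0.00123 × 12000 / 9.8 = 1.51 mm
PW = 17.22 + 5.21 + 3.97 + 1.51 = 27.91 ≈ 27.9 mm.

PW ≈ 27.9 mm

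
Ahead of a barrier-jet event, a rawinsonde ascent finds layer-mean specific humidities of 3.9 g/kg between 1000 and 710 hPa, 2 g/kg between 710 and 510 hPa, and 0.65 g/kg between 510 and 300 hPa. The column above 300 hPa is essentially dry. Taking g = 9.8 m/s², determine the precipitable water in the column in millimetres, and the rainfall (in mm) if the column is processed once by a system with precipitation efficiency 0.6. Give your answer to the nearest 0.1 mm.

PW ≈ 17.0 mm; rainfall ≈ 10.2 mm

Precipitable water is the column-integrated vapour mass per unit area: PW = (1/g) Σ q̄ Δp, with q in kg/kg and Δp in Pa (1 kg/m² of water = 1 mm).
Layer 1000–710 hPa: Δp = 290 hPa = 29000 Pa, q̄ = 0.0039 kg/kg → 0.0039 × 29000 / 9.8 = 11.54 mm
Layer 710–510 hPa: Δp = 200 hPa = 20000 Pa, q̄ = 0.002 kg/kg → 0.002 × 20000 / 9.8 = 4.08 mm
Layer 510–300 hPa: Δp = 210 hPa = 21000 Pa, q̄ = 0.00065 kg/kg → 0.00065 × 21000 / 9.8 = 1.39 mm
PW = 11.54 + 4.08 + 1.39 = 17.01 ≈ 17.0 mm.
Rainfall = ε × PW = 0.6 × 17.0 = 10.2 mm.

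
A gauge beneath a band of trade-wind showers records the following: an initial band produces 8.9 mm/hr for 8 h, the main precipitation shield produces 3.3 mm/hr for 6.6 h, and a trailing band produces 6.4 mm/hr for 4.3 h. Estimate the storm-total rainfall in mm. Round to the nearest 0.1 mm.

Total = Σ Rᵢ Δtᵢ = 8.9 × 8 + 3.3 × 6.6 + 6.4 × 4.3
      = 71.2 + 21.78 + 27.52 = 120.5 mm.

total ≈ 120.5 mm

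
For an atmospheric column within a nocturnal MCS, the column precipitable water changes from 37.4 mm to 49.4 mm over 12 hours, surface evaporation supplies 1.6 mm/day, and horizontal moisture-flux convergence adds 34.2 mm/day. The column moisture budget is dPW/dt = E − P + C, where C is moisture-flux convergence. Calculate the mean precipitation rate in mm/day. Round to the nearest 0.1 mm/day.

P ≈ 11.8 mm/day

dPW/dt = (49.4 − 37.4) mm / (12/24 day) = +24.000 mm/day.
P = E + C − dPW/dt = 1.6 + (34.2) − (+24.000) = 11.8 mm/day.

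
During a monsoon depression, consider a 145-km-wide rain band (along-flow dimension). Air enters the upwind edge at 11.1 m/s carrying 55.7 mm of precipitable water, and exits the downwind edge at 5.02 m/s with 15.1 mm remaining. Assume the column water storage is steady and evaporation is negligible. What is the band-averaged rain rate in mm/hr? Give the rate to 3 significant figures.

R ≈ 13.5 mm/hr

Column moisture flux per unit crosswind length is F = V × PW.
Inflow: F_in = 11.1 × 55.7 = 618.27 mm·m/s
Outflow: F_out = 5.02 × 15.1 = 75.802 mm·m/s
Steady-state rate R = (F_in − F_out)/L = (618.27 − 75.802) / 145000 m = 3.741e-03 mm/s.
R = 3.741e-03 × 3600 = 13.5 mm/hr.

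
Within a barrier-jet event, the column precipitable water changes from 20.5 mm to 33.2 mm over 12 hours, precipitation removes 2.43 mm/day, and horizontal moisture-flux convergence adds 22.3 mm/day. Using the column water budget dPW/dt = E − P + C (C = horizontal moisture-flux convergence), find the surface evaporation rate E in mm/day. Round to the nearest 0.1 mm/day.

dPW/dt = (33.2 − 20.5) mm / (12/24 day) = +25.400 mm/day.
E = dPW/dt + P − C = (+25.400) + 2.43 − (22.3) = 5.5 mm/day.

E ≈ 5.5 mm/day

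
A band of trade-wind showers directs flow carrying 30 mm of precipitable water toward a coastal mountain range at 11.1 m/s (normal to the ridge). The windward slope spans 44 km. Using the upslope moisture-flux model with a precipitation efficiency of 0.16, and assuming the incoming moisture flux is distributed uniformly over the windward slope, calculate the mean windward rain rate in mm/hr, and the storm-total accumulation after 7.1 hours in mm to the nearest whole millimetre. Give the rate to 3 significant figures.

Incoming column moisture flux per unit ridge length: F = V × PW = 11.1 × 30 = 333 mm·m/s.
Spread over the 44 km slope with efficiency ε = 0.16: R = ε·F/W = 0.16 × 333 / 44000 m = 1.211e-03 mm/s.
R = 1.211e-03 × 3600 = 4.36 mm/hr.
Over 7.1 h: total = 4.36 × 7.1 = 30.956 ≈ 31 mm.

R ≈ 4.36 mm/hr; total ≈ 31 mm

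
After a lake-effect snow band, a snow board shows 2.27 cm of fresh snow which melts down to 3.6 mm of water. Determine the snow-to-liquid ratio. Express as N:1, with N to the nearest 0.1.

Ratio = snow depth / SWE = 22.7 mm / 3.6 mm = 6.3, i.e. 6.3:1.

ratio ≈ 6.3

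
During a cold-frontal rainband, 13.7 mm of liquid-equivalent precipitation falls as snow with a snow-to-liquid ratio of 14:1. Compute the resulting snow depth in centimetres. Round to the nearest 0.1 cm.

Snow depth = liquid × ratio = 13.7 mm × 14 = 191.8 mm = 19.2 cm.

snow depth ≈ 19.2 cm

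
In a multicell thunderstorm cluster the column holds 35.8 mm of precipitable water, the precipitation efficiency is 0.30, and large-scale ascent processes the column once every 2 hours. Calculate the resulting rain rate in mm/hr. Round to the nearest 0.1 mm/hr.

R ≈ 5.4 mm/hr

Each overturning extracts ε × PW = 0.30 × 35.8 = 10.74 mm.
Rate = ε·PW / τ = 10.74 / 2 h = 5.4 mm/hr.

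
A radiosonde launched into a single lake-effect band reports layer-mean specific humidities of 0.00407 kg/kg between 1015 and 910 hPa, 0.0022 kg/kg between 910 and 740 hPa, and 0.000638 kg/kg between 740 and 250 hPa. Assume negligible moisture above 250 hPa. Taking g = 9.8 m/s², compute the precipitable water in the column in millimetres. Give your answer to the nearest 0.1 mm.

Precipitable water is the column-integrated vapour mass per unit area: PW = (1/g) Σ q̄ Δp, with q in kg/kg and Δp in Pa (1 kg/m² of water = 1 mm).
Layer 1015–910 hPa: Δp = 105 hPa = 10500 Pa, q̄ = 0.00407 kg/kg → 0.00407 × 10500 / 9.8 = 4.36 mm
Layer 910–740 hPa: Δp = 170 hPa = 17000 Pa, q̄ = 0.0022 kg/kg → 0.0022 × 17000 / 9.8 = 3.82 mm
Layer 740–250 hPa: Δp = 490 hPa = 49000 Pa, q̄ = 0.000638 kg/kg → 0.000638 × 49000 / 9.8 = 3.19 mm
PW = 4.36 + 3.82 + 3.19 = 11.37 ≈ 11.4 mm.

PW ≈ 11.4 mm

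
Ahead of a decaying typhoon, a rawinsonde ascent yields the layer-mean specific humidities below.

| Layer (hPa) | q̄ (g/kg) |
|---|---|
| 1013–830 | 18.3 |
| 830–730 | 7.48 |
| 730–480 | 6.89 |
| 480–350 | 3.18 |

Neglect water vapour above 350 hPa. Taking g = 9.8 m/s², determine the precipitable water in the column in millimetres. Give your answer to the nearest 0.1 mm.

PW ≈ 63.6 mm

Precipitable water is the column-integrated vapour mass per unit area: PW = (1/g) Σ q̄ Δp, with q in kg/kg and Δp in Pa (1 kg/m² of water = 1 mm).
Layer 1013–830 hPa: Δp = 183 hPa = 18300 Pa, q̄ = 0.0183 kg/kg → 0.0183 × 18300 / 9.8 = 34.17 mm
Layer 830–730 hPa: Δp = 100 hPa = 10000 Pa, q̄ = 0.00748 kg/kg → 0.00748 × 10000 / 9.8 = 7.63 mm
Layer 730–480 hPa: Δp = 250 hPa = 25000 Pa, q̄ = 0.00689 kg/kg → 0.00689 × 25000 / 9.8 = 17.58 mm
Layer 480–350 hPa: Δp = 130 hPa = 13000 Pa, q̄ = 0.00318 kg/kg → 0.00318 × 13000 / 9.8 = 4.22 mm
PW = 34.17 + 7.63 + 17.58 + 4.22 = 63.60 ≈ 63.6 mm.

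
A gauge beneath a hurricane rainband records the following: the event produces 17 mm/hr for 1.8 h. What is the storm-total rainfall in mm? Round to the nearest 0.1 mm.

Total = Σ Rᵢ Δtᵢ = 17 × 1.8
      = 30.6 = 30.6 mm.

total ≈ 30.6 mm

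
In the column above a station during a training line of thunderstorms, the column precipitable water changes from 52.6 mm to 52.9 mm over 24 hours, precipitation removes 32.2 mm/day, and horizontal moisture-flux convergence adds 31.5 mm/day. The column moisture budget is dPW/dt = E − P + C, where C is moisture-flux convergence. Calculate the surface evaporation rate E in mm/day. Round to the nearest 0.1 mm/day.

dPW/dt = (52.9 − 52.6) mm / (24/24 day) = +0.300 mm/day.
E = dPW/dt + P − C = (+0.300) + 32.2 − (31.5) = 1.0 mm/day.

E ≈ 1.0 mm/day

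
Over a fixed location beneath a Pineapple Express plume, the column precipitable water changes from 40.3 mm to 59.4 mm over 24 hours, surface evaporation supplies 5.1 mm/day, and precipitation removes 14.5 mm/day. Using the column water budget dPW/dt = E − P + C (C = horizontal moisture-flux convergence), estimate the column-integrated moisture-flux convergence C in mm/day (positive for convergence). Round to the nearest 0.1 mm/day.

dPW/dt = (59.4 − 40.3) mm / (24/24 day) = +19.100 mm/day.
C = dPW/dt − E + P = (+19.100) − 5.1 + 14.5 = 28.5 mm/day.

C ≈ 28.5 mm/day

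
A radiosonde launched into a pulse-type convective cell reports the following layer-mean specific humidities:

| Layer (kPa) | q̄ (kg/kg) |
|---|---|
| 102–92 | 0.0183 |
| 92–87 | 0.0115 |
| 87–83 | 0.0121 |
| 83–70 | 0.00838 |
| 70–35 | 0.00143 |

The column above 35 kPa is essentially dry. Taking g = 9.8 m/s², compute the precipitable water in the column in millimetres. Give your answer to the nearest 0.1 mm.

PW ≈ 45.7 mm

Precipitable water is the column-integrated vapour mass per unit area: PW = (1/g) Σ q̄ Δp, with q in kg/kg and Δp in Pa (1 kg/m² of water = 1 mm).
Layer 102–92 kPa: Δp = 100 hPa = 10000 Pa, q̄ = 0.0183 kg/kg → 0.0183 × 10000 / 9.8 = 18.67 mm
Layer 92–87 kPa: Δp = 50 hPa = 5000 Pa, q̄ = 0.0115 kg/kg → 0.0115 × 5000 / 9.8 = 5.87 mm
Layer 87–83 kPa: Δp = 40 hPa = 4000 Pa, q̄ = 0.0121 kg/kg → 0.0121 × 4000 / 9.8 = 4.94 mm
Layer 83–70 kPa: Δp = 130 hPa = 13000 Pa, q̄ = 0.00838 kg/kg → 0.00838 × 13000 / 9.8 = 11.12 mm
Layer 70–35 kPa: Δp = 350 hPa = 35000 Pa, q̄ = 0.00143 kg/kg → 0.00143 × 35000 / 9.8 = 5.11 mm
PW = 18.67 + 5.87 + 4.94 + 11.12 + 5.11 = 45.71 ≈ 45.7 mm.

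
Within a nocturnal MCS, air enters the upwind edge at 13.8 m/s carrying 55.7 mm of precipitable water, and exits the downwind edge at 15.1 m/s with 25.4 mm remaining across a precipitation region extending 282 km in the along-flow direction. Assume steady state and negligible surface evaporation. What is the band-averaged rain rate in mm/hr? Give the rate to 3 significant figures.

R ≈ 4.92 mm/hr

Column moisture flux per unit crosswind length is F = V × PW.
Inflow: F_in = 13.8 × 55.7 = 768.66 mm·m/s
Outflow: F_out = 15.1 × 25.4 = 383.54 mm·m/s
Steady-state rate R = (F_in − F_out)/L = (768.66 − 383.54) / 282000 m = 1.366e-03 mm/s.
R = 1.366e-03 × 3600 = 4.92 mm/hr.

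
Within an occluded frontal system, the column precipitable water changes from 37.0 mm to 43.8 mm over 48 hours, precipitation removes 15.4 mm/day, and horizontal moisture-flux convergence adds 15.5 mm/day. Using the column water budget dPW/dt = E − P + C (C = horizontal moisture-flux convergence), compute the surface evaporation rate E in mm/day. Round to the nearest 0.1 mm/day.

E ≈ 3.3 mm/day

dPW/dt = (43.8 − 37.0) mm / (48/24 day) = +3.400 mm/day.
E = dPW/dt + P − C = (+3.400) + 15.4 − (15.5) = 3.3 mm/day.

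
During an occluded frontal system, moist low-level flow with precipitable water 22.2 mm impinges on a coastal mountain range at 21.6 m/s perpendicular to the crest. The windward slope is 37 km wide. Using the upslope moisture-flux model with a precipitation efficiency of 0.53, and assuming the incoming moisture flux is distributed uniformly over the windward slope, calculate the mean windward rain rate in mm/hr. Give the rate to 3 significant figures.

R ≈ 24.7 mm/hr

Incoming column moisture flux per unit ridge length: F = V × PW = 21.6 × 22.2 = 479.52 mm·m/s.
Spread over the 37 km slope with efficiency ε = 0.53: R = ε·F/W = 0.53 × 479.52 / 37000 m = 6.869e-03 mm/s.
R = 6.869e-03 × 3600 = 24.7 mm/hr.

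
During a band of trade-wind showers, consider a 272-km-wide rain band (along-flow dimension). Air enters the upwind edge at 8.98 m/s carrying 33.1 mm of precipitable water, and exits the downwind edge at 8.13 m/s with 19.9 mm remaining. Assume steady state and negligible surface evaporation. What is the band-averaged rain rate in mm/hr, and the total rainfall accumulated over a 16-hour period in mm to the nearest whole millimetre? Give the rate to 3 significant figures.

Column moisture flux per unit crosswind length is F = V × PW.
Inflow: F_in = 8.98 × 33.1 = 297.238 mm·m/s
Outflow: F_out = 8.13 × 19.9 = 161.787 mm·m/s
Steady-state rate R = (F_in − F_out)/L = (297.238 − 161.787) / 272000 m = 4.980e-04 mm/s.
R = 4.980e-04 × 3600 = 1.79 mm/hr.
Over 16 h: total = 1.79 × 16 = 28.64 ≈ 29 mm.

R ≈ 1.79 mm/hr; total ≈ 29 mm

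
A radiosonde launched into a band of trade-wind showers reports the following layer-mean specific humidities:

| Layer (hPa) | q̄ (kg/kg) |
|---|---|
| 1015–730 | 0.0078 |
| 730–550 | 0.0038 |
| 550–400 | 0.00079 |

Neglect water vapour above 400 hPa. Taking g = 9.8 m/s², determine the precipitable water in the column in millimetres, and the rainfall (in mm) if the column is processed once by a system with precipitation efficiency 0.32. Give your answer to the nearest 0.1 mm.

Precipitable water is the column-integrated vapour mass per unit area: PW = (1/g) Σ q̄ Δp, with q in kg/kg and Δp in Pa (1 kg/m² of water = 1 mm).
Layer 1015–730 hPa: Δp = 285 hPa = 28500 Pa, q̄ = 0.0078 kg/kg → 0.0078 × 28500 / 9.8 = 22.68 mm
Layer 730–550 hPa: Δp = 180 hPa = 18000 Pa, q̄ = 0.0038 kg/kg → 0.0038 × 18000 / 9.8 = 6.98 mm
Layer 550–400 hPa: Δp = 150 hPa = 15000 Pa, q̄ = 0.00079 kg/kg → 0.00079 × 15000 / 9.8 = 1.21 mm
PW = 22.68 + 6.98 + 1.21 = 30.87 ≈ 30.9 mm.
Rainfall = ε × PW = 0.32 × 30.9 = 9.9 mm.

PW ≈ 30.9 mm; rainfall ≈ 9.9 mm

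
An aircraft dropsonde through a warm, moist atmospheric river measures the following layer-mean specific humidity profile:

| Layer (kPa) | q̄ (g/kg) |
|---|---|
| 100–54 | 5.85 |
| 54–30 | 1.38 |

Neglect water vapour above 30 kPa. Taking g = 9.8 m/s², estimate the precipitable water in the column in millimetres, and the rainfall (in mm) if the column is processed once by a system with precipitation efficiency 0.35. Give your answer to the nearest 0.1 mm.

PW ≈ 30.8 mm; rainfall ≈ 10.8 mm

Precipitable water is the column-integrated vapour mass per unit area: PW = (1/g) Σ q̄ Δp, with q in kg/kg and Δp in Pa (1 kg/m² of water = 1 mm).
Layer 100–54 kPa: Δp = 460 hPa = 46000 Pa, q̄ = 0.00585 kg/kg → 0.00585 × 46000 / 9.8 = 27.46 mm
Layer 54–30 kPa: Δp = 240 hPa = 24000 Pa, q̄ = 0.00138 kg/kg → 0.00138 × 24000 / 9.8 = 3.38 mm
PW = 27.46 + 3.38 = 30.84 ≈ 30.8 mm.
Rainfall = ε × PW = 0.35 × 30.8 = 10.8 mm.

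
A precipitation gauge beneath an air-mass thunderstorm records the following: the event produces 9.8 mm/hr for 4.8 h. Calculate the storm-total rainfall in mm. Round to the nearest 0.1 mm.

Total = Σ Rᵢ Δtᵢ = 9.8 × 4.8
      = 47.04 = 47.0 mm.

total ≈ 47.0 mm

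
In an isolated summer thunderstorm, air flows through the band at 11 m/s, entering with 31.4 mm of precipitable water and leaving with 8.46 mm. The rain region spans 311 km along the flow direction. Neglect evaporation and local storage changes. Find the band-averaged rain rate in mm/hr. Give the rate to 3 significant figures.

Column moisture flux per unit crosswind length is F = V × PW.
Inflow: F_in = 11 × 31.4 = 345.4 mm·m/s
Outflow: F_out = 11 × 8.46 = 93.06 mm·m/s
Steady-state rate R = (F_in − F_out)/L = (345.4 − 93.06) / 311000 m = 8.114e-04 mm/s.
R = 8.114e-04 × 3600 = 2.92 mm/hr.

R ≈ 2.92 mm/hr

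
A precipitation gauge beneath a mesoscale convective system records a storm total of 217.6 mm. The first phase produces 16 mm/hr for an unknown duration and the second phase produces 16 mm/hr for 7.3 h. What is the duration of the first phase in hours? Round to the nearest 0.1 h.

Known phases: 16 × 7.3 = 116.8 mm.
Remaining depth = 217.6 − 116.8 = 100.8 mm.
Duration = 100.8 / 16 = 6.3 h.

duration ≈ 6.3 h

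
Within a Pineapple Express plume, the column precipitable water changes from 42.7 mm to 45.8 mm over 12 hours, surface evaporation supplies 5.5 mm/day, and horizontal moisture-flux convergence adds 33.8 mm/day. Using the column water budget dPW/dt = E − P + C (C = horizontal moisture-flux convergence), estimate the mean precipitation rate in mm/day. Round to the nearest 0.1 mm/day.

P ≈ 33.1 mm/day

dPW/dt = (45.8 − 42.7) mm / (12/24 day) = +6.200 mm/day.
P = E + C − dPW/dt = 5.5 + (33.8) − (+6.200) = 33.1 mm/day.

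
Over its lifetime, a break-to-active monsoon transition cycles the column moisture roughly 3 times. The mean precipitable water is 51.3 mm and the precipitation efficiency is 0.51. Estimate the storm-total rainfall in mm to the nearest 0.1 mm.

rainfall ≈ 78.5 mm

Each cycle deposits ε × PW = 0.51 × 51.3 = 26.163 mm.
Over 3 cycles: 3 × 26.163 = 78.5 mm.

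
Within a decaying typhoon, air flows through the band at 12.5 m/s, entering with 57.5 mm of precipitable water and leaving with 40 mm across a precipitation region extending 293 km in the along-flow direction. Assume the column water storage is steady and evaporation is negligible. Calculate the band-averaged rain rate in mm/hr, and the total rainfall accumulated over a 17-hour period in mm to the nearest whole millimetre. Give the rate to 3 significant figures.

Column moisture flux per unit crosswind length is F = V × PW.
Inflow: F_in = 12.5 × 57.5 = 718.75 mm·m/s
Outflow: F_out = 12.5 × 40 = 500 mm·m/s
Steady-state rate R = (F_in − F_out)/L = (718.75 − 500) / 293000 m = 7.466e-04 mm/s.
R = 7.466e-04 × 3600 = 2.69 mm/hr.
Over 17 h: total = 2.69 × 17 = 45.73 ≈ 46 mm.

R ≈ 2.69 mm/hr; total ≈ 46 mm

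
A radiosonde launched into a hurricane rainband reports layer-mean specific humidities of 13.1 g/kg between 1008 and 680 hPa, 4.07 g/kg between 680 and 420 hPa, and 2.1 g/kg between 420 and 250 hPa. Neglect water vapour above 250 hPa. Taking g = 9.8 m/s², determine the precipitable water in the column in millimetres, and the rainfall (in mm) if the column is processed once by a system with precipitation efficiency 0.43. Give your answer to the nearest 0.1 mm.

PW ≈ 58.3 mm; rainfall ≈ 25.1 mm

Precipitable water is the column-integrated vapour mass per unit area: PW = (1/g) Σ q̄ Δp, with q in kg/kg and Δp in Pa (1 kg/m² of water = 1 mm).
Layer 1008–680 hPa: Δp = 328 hPa = 32800 Pa, q̄ = 0.0131 kg/kg → 0.0131 × 32800 / 9.8 = 43.84 mm
Layer 680–420 hPa: Δp = 260 hPa = 26000 Pa, q̄ = 0.00407 kg/kg → 0.00407 × 26000 / 9.8 = 10.80 mm
Layer 420–250 hPa: Δp = 170 hPa = 17000 Pa, q̄ = 0.0021 kg/kg → 0.0021 × 17000 / 9.8 = 3.64 mm
PW = 43.84 + 10.80 + 3.64 = 58.28 ≈ 58.3 mm.
Rainfall = ε × PW = 0.43 × 58.3 = 25.1 mm.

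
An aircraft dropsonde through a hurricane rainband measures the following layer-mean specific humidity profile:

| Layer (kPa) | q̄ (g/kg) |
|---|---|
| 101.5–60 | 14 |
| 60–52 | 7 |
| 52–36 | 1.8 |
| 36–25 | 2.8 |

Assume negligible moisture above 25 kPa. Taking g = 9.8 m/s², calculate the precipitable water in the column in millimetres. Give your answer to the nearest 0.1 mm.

PW ≈ 71.1 mm

Precipitable water is the column-integrated vapour mass per unit area: PW = (1/g) Σ q̄ Δp, with q in kg/kg and Δp in Pa (1 kg/m² of water = 1 mm).
Layer 101.5–60 kPa: Δp = 415 hPa = 41500 Pa, q̄ = 0.014 kg/kg → 0.014 × 41500 / 9.8 = 59.29 mm
Layer 60–52 kPa: Δp = 80 hPa = 8000 Pa, q̄ = 0.007 kg/kg → 0.007 × 8000 / 9.8 = 5.71 mm
Layer 52–36 kPa: Δp = 160 hPa = 16000 Pa, q̄ = 0.0018 kg/kg → 0.0018 × 16000 / 9.8 = 2.94 mm
Layer 36–25 kPa: Δp = 110 hPa = 11000 Pa, q̄ = 0.0028 kg/kg → 0.0028 × 11000 / 9.8 = 3.14 mm
PW = 59.29 + 5.71 + 2.94 + 3.14 = 71.08 ≈ 71.1 mm.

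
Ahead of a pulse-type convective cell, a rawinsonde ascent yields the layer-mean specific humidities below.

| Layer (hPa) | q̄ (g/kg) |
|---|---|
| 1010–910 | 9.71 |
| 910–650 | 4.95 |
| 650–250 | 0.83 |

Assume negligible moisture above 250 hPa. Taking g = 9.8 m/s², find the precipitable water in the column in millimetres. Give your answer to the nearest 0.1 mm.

PW ≈ 26.4 mm

Precipitable water is the column-integrated vapour mass per unit area: PW = (1/g) Σ q̄ Δp, with q in kg/kg and Δp in Pa (1 kg/m² of water = 1 mm).
Layer 1010–910 hPa: Δp = 100 hPa = 10000 Pa, q̄ = 0.00971 kg/kg → 0.00971 × 10000 / 9.8 = 9.91 mm
Layer 910–650 hPa: Δp = 260 hPa = 26000 Pa, q̄ = 0.00495 kg/kg → 0.00495 × 26000 / 9.8 = 13.13 mm
Layer 650–250 hPa: Δp = 400 hPa = 40000 Pa, q̄ = 0.00083 kg/kg → 0.00083 × 40000 / 9.8 = 3.39 mm
PW = 9.91 + 13.13 + 3.39 = 26.43 ≈ 26.4 mm.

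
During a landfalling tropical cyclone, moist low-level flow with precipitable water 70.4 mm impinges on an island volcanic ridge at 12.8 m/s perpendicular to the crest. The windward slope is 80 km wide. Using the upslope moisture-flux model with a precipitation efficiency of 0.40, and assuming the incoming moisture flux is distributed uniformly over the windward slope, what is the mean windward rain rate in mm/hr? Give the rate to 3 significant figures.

R ≈ 16.2 mm/hr

Incoming column moisture flux per unit ridge length: F = V × PW = 12.8 × 70.4 = 901.12 mm·m/s.
Spread over the 80 km slope with efficiency ε = 0.40: R = ε·F/W = 0.40 × 901.12 / 80000 m = 4.506e-03 mm/s.
R = 4.506e-03 × 3600 = 16.2 mm/hr.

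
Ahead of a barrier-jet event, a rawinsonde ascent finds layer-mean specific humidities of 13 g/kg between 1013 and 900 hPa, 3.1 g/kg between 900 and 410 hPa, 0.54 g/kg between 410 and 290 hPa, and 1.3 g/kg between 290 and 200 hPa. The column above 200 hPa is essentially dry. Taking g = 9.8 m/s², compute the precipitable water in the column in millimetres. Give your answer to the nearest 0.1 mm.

Precipitable water is the column-integrated vapour mass per unit area: PW = (1/g) Σ q̄ Δp, with q in kg/kg and Δp in Pa (1 kg/m² of water = 1 mm).
Layer 1013–900 hPa: Δp = 113 hPa = 11300 Pa, q̄ = 0.013 kg/kg → 0.013 × 11300 / 9.8 = 14.99 mm
Layer 900–410 hPa: Δp = 490 hPa = 49000 Pa, q̄ = 0.0031 kg/kg → 0.0031 × 49000 / 9.8 = 15.50 mm
Layer 410–290 hPa: Δp = 120 hPa = 12000 Pa, q̄ = 0.00054 kg/kg → 0.00054 × 12000 / 9.8 = 0.66 mm
Layer 290–200 hPa: Δp = 90 hPa = 9000 Pa, q̄ = 0.0013 kg/kg → 0.0013 × 9000 / 9.8 = 1.19 mm
PW = 14.99 + 15.50 + 0.66 + 1.19 = 32.34 ≈ 32.3 mm.

PW ≈ 32.3 mm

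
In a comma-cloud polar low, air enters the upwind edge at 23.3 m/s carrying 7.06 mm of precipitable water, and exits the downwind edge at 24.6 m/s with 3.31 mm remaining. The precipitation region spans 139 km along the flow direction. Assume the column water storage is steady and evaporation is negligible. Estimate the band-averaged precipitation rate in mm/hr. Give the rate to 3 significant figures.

Column moisture flux per unit crosswind length is F = V × PW.
Inflow: F_in = 23.3 × 7.06 = 164.498 mm·m/s
Outflow: F_out = 24.6 × 3.31 = 81.426 mm·m/s
Steady-state rate R = (F_in − F_out)/L = (164.498 − 81.426) / 139000 m = 5.976e-04 mm/s.
R = 5.976e-04 × 3600 = 2.15 mm/hr.

R ≈ 2.15 mm/hr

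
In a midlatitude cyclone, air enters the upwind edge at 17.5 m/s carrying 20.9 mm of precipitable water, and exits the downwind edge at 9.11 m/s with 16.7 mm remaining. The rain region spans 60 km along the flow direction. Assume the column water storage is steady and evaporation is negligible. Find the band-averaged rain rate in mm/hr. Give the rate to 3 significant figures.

R ≈ 12.8 mm/hr

Column moisture flux per unit crosswind length is F = V × PW.
Inflow: F_in = 17.5 × 20.9 = 365.75 mm·m/s
Outflow: F_out = 9.11 × 16.7 = 152.137 mm·m/s
Steady-state rate R = (F_in − F_out)/L = (365.75 − 152.137) / 60000 m = 3.560e-03 mm/s.
R = 3.560e-03 × 3600 = 12.8 mm/hr.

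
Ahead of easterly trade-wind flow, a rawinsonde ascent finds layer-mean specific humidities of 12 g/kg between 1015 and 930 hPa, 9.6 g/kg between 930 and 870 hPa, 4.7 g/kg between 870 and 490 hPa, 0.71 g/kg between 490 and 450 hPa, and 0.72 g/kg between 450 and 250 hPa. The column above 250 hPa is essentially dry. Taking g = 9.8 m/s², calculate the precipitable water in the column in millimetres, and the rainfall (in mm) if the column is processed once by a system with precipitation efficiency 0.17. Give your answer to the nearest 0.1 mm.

Precipitable water is the column-integrated vapour mass per unit area: PW = (1/g) Σ q̄ Δp, with q in kg/kg and Δp in Pa (1 kg/m² of water = 1 mm).
Layer 1015–930 hPa: Δp = 85 hPa = 8500 Pa, q̄ = 0.012 kg/kg → 0.012 × 8500 / 9.8 = 10.41 mm
Layer 930–870 hPa: Δp = 60 hPa = 6000 Pa, q̄ = 0.0096 kg/kg → 0.0096 × 6000 / 9.8 = 5.88 mm
Layer 870–490 hPa: Δp = 380 hPa = 38000 Pa, q̄ = 0.0047 kg/kg → 0.0047 × 38000 / 9.8 = 18.22 mm
Layer 490–450 hPa: Δp = 40 hPa = 4000 Pa, q̄ = 0.00071 kg/kg → 0.00071 × 4000 / 9.8 = 0.29 mm
Layer 450–250 hPa: Δp = 200 hPa = 20000 Pa, q̄ = 0.00072 kg/kg → 0.00072 × 20000 / 9.8 = 1.47 mm
PW = 10.41 + 5.88 + 18.22 + 0.29 + 1.47 = 36.27 ≈ 36.3 mm.
Rainfall = ε × PW = 0.17 × 36.3 = 6.2 mm.

PW ≈ 36.3 mm; rainfall ≈ 6.2 mm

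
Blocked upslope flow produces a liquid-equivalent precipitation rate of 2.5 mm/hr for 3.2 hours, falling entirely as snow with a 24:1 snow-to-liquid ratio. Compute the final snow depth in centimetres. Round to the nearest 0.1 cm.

Liquid-equivalent depth = 2.5 × 3.2 = 8 mm.
Snow depth = 8 mm × 24 = 192 mm = 19.2 cm.

snow depth ≈ 19.2 cm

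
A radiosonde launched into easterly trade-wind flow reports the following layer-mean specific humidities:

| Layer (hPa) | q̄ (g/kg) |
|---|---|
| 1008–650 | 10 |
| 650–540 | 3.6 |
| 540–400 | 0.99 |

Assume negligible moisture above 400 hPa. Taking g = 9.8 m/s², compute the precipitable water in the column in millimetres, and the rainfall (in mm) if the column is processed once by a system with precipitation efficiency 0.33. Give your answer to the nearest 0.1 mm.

Precipitable water is the column-integrated vapour mass per unit area: PW = (1/g) Σ q̄ Δp, with q in kg/kg and Δp in Pa (1 kg/m² of water = 1 mm).
Layer 1008–650 hPa: Δp = 358 hPa = 35800 Pa, q̄ = 0.01 kg/kg → 0.01 × 35800 / 9.8 = 36.53 mm
Layer 650–540 hPa: Δp = 110 hPa = 11000 Pa, q̄ = 0.0036 kg/kg → 0.0036 × 11000 / 9.8 = 4.04 mm
Layer 540–400 hPa: Δp = 140 hPa = 14000 Pa, q̄ = 0.00099 kg/kg → 0.00099 × 14000 / 9.8 = 1.41 mm
PW = 36.53 + 4.04 + 1.41 = 41.98 ≈ 42.0 mm.
Rainfall = ε × PW = 0.33 × 42.0 = 13.9 mm.

PW ≈ 42.0 mm; rainfall ≈ 13.9 mm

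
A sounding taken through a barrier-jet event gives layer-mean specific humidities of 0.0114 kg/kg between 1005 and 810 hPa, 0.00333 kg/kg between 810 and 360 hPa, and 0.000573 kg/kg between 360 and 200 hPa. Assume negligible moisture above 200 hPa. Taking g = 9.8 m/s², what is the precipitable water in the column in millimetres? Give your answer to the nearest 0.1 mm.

PW ≈ 38.9 mm

Precipitable water is the column-integrated vapour mass per unit area: PW = (1/g) Σ q̄ Δp, with q in kg/kg and Δp in Pa (1 kg/m² of water = 1 mm).
Layer 1005–810 hPa: Δp = 195 hPa = 19500 Pa, q̄ = 0.0114 kg/kg → 0.0114 × 19500 / 9.8 = 22.68 mm
Layer 810–360 hPa: Δp = 450 hPa = 45000 Pa, q̄ = 0.00333 kg/kg → 0.00333 × 45000 / 9.8 = 15.29 mm
Layer 360–200 hPa: Δp = 160 hPa = 16000 Pa, q̄ = 0.000573 kg/kg → 0.000573 × 16000 / 9.8 = 0.94 mm
PW = 22.68 + 15.29 + 0.94 = 38.91 ≈ 38.9 mm.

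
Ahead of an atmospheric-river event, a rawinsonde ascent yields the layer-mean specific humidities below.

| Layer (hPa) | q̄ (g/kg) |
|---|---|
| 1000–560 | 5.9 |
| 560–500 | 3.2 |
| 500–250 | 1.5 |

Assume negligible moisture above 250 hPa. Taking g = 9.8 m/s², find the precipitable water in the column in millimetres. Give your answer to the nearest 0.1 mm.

PW ≈ 32.3 mm

Precipitable water is the column-integrated vapour mass per unit area: PW = (1/g) Σ q̄ Δp, with q in kg/kg and Δp in Pa (1 kg/m² of water = 1 mm).
Layer 1000–560 hPa: Δp = 440 hPa = 44000 Pa, q̄ = 0.0059 kg/kg → 0.0059 × 44000 / 9.8 = 26.49 mm
Layer 560–500 hPa: Δp = 60 hPa = 6000 Pa, q̄ = 0.0032 kg/kg → 0.0032 × 6000 / 9.8 = 1.96 mm
Layer 500–250 hPa: Δp = 250 hPa = 25000 Pa, q̄ = 0.0015 kg/kg → 0.0015 × 25000 / 9.8 = 3.83 mm
PW = 26.49 + 1.96 + 3.83 = 32.28 ≈ 32.3 mm.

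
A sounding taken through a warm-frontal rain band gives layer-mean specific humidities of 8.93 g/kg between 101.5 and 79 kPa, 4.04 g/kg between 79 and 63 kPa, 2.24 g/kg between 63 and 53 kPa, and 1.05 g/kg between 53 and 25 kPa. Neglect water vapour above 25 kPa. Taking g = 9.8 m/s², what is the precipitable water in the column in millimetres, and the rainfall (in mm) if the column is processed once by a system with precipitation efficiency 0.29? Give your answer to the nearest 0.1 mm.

PW ≈ 32.4 mm; rainfall ≈ 9.4 mm

Precipitable water is the column-integrated vapour mass per unit area: PW = (1/g) Σ q̄ Δp, with q in kg/kg and Δp in Pa (1 kg/m² of water = 1 mm).
Layer 101.5–79 kPa: Δp = 225 hPa = 22500 Pa, q̄ = 0.00893 kg/kg → 0.00893 × 22500 / 9.8 = 20.50 mm
Layer 79–63 kPa: Δp = 160 hPa = 16000 Pa, q̄ = 0.00404 kg/kg → 0.00404 × 16000 / 9.8 = 6.60 mm
Layer 63–53 kPa: Δp = 100 hPa = 10000 Pa, q̄ = 0.00224 kg/kg → 0.00224 × 10000 / 9.8 = 2.29 mm
Layer 53–25 kPa: Δp = 280 hPa = 28000 Pa, q̄ = 0.00105 kg/kg → 0.00105 × 28000 / 9.8 = 3.00 mm
PW = 20.50 + 6.60 + 2.29 + 3.00 = 32.39 ≈ 32.4 mm.
Rainfall = ε × PW = 0.29 × 32.4 = 9.4 mm.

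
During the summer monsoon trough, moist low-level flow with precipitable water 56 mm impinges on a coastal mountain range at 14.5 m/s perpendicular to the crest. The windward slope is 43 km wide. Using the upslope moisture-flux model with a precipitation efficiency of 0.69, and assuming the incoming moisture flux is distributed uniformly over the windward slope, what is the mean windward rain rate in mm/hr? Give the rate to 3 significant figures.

R ≈ 46.9 mm/hr

Incoming column moisture flux per unit ridge length: F = V × PW = 14.5 × 56 = 812 mm·m/s.
Spread over the 43 km slope with efficiency ε = 0.69: R = ε·F/W = 0.69 × 812 / 43000 m = 1.303e-02 mm/s.
R = 1.303e-02 × 3600 = 46.9 mm/hr.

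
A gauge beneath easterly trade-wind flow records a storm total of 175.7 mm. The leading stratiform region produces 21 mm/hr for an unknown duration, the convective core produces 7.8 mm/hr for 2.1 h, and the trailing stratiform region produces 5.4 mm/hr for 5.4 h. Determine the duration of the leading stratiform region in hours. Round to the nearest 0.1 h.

Known phases: 7.8 × 2.1 + 5.4 × 5.4 = 16.38 + 29.16 = 45.54 mm.
Remaining depth = 175.7 − 45.54 = 130.16 mm.
Duration = 130.16 / 21 = 6.2 h.

duration ≈ 6.2 h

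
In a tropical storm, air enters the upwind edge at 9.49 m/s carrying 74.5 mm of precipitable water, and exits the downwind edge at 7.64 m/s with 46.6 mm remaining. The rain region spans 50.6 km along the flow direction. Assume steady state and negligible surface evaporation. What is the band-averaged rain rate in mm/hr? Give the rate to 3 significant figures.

R ≈ 25.0 mm/hr

Column moisture flux per unit crosswind length is F = V × PW.
Inflow: F_in = 9.49 × 74.5 = 707.005 mm·m/s
Outflow: F_out = 7.64 × 46.6 = 356.024 mm·m/s
Steady-state rate R = (F_in − F_out)/L = (707.005 − 356.024) / 50600 m = 6.936e-03 mm/s.
R = 6.936e-03 × 3600 = 25.0 mm/hr.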